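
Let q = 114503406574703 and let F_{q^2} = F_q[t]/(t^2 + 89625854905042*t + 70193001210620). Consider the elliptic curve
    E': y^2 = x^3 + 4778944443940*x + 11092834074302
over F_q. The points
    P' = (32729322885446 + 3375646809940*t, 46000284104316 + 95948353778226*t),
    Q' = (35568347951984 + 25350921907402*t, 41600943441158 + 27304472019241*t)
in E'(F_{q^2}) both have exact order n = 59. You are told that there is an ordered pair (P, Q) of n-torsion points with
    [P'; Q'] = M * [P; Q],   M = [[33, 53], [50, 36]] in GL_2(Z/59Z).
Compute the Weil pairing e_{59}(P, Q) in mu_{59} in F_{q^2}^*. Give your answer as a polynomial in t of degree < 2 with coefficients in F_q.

16508681745641 + 108808205144675*t

Alternating bilinearity on E[59] (values in mu_{59} in F_{114503406574703^2}) gives e(P',Q') = e(P,Q)^det(M).
Hence e(P,Q) = e(P',Q')^{50} where 50 = 13^{-1} mod 59.
Double-and-add over 111011: 6-1 doublings, 5-1 additions; each step l_{T,T}/v_{2T} or l_{T,P'}/v at Q'+S for random S.
e_{59}(P',Q') = 32323380226336 + 39851298098147*t.
Thus e_{59}(P,Q) = 16508681745641 + 108808205144675*t.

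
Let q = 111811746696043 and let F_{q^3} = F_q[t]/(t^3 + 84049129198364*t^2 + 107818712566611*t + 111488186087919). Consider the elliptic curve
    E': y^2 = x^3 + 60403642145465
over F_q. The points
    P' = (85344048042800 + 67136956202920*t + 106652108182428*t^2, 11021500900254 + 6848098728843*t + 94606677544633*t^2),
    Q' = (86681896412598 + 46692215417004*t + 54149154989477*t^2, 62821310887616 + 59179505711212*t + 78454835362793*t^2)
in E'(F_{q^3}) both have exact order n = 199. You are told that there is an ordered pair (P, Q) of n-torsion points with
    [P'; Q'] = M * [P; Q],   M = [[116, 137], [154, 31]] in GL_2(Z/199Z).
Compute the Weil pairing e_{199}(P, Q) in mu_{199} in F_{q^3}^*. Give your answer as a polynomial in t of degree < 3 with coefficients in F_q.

Since e_{199}(P,P)=e_{199}(Q,Q)=1 and e_{199}(Q,P)=e_{199}(P,Q)^{-1}, expanding e_{199}(116*P + 137*Q,154*P + 31*Q) leaves e(P,Q)^det(M).
det M = 116*31 - 137*154 = -17502 = 10 (mod 199); 10^{-1} = 20 (mod 199).
Run Miller on y^2=x^3+60403642145465 over F_{111811746696043}: ladder 11000111 (8 bits); e = f_P(D_Q)/f_Q(D_P).
The quotient is 72634259367436 + 69988313344975*t + 51894326115064*t^2.
(72634259367436 + 69988313344975*t + 51894326115064*t^2)^{20} mod (111811746696043,f) = 69287215584705 + 74410186848911*t + 79776203533186*t^2.

69287215584705 + 74410186848911*t + 79776203533186*t^2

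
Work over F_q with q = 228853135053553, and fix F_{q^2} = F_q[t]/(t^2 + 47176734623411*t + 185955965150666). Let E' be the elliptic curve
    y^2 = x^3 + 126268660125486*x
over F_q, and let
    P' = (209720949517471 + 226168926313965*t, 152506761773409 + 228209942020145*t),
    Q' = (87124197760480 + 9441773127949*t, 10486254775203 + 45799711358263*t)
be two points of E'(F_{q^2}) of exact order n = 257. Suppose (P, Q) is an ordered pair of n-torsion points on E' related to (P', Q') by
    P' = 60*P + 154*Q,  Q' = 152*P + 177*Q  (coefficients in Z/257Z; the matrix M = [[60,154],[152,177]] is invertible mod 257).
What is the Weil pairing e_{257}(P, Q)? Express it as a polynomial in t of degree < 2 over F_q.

Since e_{257}(P,P)=e_{257}(Q,Q)=1 and e_{257}(Q,P)=e_{257}(P,Q)^{-1}, expanding e_{257}(60*P + 154*Q,152*P + 177*Q) leaves e(P,Q)^det(M).
Inverting 62 mod 257: 228. Thus e_{257}(P,Q) = e(P',Q')^{228}.
Build f_{257,P'} and f_{257,Q'} via the 9-bit ladder of 257=100000001_2; evaluate at shifted divisors; quotient in F_{228853135053553^2}.
Miller gives e_{257}(P',Q') = 156233491515456 + 182115774843545*t in F_{228853135053553^2}.
e_{257}(P,Q) = (156233491515456 + 182115774843545*t)^{228} = 48607158967344 + 14188527876758*t.

48607158967344 + 14188527876758*t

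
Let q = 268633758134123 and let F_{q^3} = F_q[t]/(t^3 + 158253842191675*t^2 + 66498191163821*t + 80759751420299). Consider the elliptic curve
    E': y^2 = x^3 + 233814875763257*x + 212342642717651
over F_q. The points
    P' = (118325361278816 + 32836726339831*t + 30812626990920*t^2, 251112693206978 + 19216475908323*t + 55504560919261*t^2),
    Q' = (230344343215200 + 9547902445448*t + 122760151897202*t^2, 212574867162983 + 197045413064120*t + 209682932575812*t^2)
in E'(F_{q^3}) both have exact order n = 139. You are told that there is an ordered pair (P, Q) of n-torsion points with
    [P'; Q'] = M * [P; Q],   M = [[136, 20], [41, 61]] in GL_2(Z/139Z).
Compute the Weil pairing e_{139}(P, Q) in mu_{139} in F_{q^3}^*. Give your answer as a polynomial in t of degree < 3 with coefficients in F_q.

Since e_{139}(P,P)=e_{139}(Q,Q)=1 and e_{139}(Q,P)=e_{139}(P,Q)^{-1}, expanding e_{139}(136*P + 20*Q,41*P + 61*Q) leaves e(P,Q)^det(M).
det M = 136*61 - 20*41 = 7476 = 109 (mod 139); 109^{-1} = 88 (mod 139).
Run Miller on y^2=x^3+233814875763257*x+212342642717651 over F_{268633758134123}: ladder 10001011 (8 bits); e = f_P(D_Q)/f_Q(D_P).
e_{139}(P',Q') = 198035334455194 + 220328535127174*t + 232874664521218*t^2.
Finally e_{139}(P,Q) = 140361017562505 + 115804800852765*t + 194345437068207*t^2.

140361017562505 + 115804800852765*t + 194345437068207*t^2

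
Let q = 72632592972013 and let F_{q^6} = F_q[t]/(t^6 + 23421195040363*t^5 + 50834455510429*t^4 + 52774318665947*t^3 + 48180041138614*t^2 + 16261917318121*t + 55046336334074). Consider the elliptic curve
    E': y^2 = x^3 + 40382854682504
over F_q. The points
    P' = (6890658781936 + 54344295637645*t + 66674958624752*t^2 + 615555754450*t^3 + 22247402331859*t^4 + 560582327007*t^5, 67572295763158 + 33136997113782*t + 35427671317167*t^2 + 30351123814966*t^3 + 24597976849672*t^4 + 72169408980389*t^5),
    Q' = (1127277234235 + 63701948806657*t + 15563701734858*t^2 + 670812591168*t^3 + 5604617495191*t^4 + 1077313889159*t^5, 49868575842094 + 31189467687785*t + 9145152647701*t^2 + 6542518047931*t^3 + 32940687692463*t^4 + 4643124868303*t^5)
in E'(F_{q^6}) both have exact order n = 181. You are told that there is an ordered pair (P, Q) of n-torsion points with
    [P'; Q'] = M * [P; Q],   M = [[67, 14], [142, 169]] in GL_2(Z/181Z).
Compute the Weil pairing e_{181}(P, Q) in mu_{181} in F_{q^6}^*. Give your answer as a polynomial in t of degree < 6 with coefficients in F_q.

2746149175101 + 44666367153860*t + 62679413017321*t^2 + 48647416046435*t^3 + 45430937386831*t^4 + 62359107903392*t^5

Under M = [[67,14],[142,169]] in GL_2(Z/181), e_{181}(P',Q') = e_{181}(P,Q)^(67*169-14*142 mod 181).
Inverting 104 mod 181: 47. Thus e_{181}(P,Q) = e(P',Q')^{47}.
Double-and-add over 10110101: 8-1 doublings, 5-1 additions; each step l_{T,T}/v_{2T} or l_{T,P'}/v at Q'+S for random S.
The quotient is 43994113008730 + 9745170195673*t + 71778906159470*t^2 + 56004175496018*t^3 + 9256102433773*t^4 + 20868621266857*t^5.
Hence e(P,Q) = 2746149175101 + 44666367153860*t + 62679413017321*t^2 + 48647416046435*t^3 + 45430937386831*t^4 + 62359107903392*t^5 in F_{72632592972013^6}^*.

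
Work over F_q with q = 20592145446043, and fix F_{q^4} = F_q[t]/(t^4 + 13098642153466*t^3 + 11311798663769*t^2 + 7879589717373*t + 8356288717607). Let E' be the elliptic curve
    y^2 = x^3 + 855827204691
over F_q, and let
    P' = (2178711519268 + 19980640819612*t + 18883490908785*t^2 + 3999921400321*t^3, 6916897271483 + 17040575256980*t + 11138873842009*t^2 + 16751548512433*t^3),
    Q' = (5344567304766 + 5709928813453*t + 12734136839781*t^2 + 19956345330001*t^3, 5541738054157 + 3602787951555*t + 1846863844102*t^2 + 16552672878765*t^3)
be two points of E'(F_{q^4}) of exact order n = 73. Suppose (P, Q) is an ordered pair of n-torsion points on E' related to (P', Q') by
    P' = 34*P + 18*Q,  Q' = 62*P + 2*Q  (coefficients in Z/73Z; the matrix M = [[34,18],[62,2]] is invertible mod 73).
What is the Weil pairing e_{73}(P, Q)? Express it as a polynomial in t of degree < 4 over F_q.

e_{73} is bilinear + alternating on E[73], so e_{73}(34*P + 18*Q, 62*P + 2*Q) = e_{73}(P,Q)^(34*2-18*62).
So e_{73}(P,Q) = e_{73}(P',Q')^{14}, since 47*14 = 1 mod 73.
7-bit Miller (1001001) on E'/F_{20592145446043} with a'=0, b'=855827204691: accumulate tangent/chord ratios at Q'+S and P'+S'.
e_{73}(P',Q') = 4386722142799 + 12601222699504*t + 16751843684560*t^2 + 18892253756051*t^3.
Raise to 14: e(P,Q) = 17116069387771 + 2454849426629*t + 11819625786758*t^2 + 18714385577972*t^3 in mu_{73}.

17116069387771 + 2454849426629*t + 11819625786758*t^2 + 18714385577972*t^3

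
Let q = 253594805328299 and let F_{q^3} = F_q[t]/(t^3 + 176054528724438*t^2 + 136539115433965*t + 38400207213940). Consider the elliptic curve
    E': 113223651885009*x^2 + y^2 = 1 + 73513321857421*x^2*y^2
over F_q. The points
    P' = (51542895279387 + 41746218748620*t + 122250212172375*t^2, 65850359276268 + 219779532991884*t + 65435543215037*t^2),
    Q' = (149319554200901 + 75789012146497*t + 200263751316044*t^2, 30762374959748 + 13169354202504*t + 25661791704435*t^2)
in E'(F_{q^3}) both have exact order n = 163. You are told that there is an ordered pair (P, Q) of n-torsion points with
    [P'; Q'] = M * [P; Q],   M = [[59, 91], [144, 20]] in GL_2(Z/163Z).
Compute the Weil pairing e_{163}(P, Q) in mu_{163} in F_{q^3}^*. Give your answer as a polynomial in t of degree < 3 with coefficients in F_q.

207237689992662 + 227480949391435*t + 228936259898786*t^2

Since e_{163}(P,P)=e_{163}(Q,Q)=1 and e_{163}(Q,P)=e_{163}(P,Q)^{-1}, expanding e_{163}(59*P + 91*Q,144*P + 20*Q) leaves e(P,Q)^det(M).
det(M) mod 163 = 138; its inverse in (Z/163)^* is 13 (check: 138*13 mod 163 = 1).
Edwards->Montgomery: u=(1+y)/(1-y), v=u/x -> 41860099040438v^2=u^3+217772469902429u^2+u; then x_W=9927582506897u+200186032509271: y^2=x^3+117369233798189*x+83394570344156.
n = 163 = (10100011)_2 (8 bits, wt 4); accumulate f_{163,P'}(Q'+S)/f_{163,P'}(S) along the 7-step ladder.
Miller gives e_{163}(P',Q') = 207036196648903 + 226105238227317*t + 205380104219891*t^2 in F_{253594805328299^3}.
Thus e_{163}(P,Q) = 207237689992662 + 227480949391435*t + 228936259898786*t^2.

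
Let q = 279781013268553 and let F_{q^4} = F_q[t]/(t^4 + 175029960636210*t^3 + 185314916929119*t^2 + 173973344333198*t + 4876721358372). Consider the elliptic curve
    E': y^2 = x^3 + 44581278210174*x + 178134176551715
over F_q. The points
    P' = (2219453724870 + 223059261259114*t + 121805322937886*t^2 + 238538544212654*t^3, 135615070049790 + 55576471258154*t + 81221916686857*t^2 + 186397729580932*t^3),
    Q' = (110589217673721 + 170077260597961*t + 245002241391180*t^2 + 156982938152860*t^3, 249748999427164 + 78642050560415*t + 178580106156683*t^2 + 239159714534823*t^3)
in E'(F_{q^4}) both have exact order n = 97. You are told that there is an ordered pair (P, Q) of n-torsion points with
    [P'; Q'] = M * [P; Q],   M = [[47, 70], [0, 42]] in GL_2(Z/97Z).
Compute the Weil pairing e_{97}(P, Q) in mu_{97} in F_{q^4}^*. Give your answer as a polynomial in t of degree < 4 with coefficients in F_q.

70540659437743 + 240553538258087*t + 34748644414911*t^2 + 98835569262368*t^3

e_{97} is bilinear + alternating on E[97], so e_{97}(47*P + 70*Q, 42*Q) = e_{97}(P,Q)^(47*42-70*0).
det(M) mod 97 = 34; its inverse in (Z/97)^* is 20 (check: 34*20 mod 97 = 1).
7-bit Miller (1100001) on E'/F_{279781013268553} with a'=44581278210174, b'=178134176551715: accumulate tangent/chord ratios at Q'+S and P'+S'.
Miller gives e_{97}(P',Q') = 180295134322123 + 63964642408766*t + 243957363744111*t^2 + 144980668480667*t^3 in F_{279781013268553^4}.
Raise to 20: e(P,Q) = 70540659437743 + 240553538258087*t + 34748644414911*t^2 + 98835569262368*t^3 in mu_{97}.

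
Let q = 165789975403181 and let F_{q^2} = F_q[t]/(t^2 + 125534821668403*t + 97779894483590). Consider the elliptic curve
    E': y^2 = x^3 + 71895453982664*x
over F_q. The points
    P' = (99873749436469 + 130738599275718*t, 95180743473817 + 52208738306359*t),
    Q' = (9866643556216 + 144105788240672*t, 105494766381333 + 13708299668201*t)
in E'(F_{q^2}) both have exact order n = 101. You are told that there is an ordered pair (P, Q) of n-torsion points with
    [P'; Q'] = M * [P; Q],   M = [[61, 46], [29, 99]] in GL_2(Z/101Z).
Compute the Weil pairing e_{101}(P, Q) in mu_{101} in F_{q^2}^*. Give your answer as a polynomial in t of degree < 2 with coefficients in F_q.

74638320952697 + 97837095962070*t

e_{101} is bilinear + alternating on E[101], so e_{101}(61*P + 46*Q, 29*P + 99*Q) = e_{101}(P,Q)^(61*99-46*29).
Inverting 59 mod 101: 12. Thus e_{101}(P,Q) = e(P',Q')^{12}.
n = 101 = (1100101)_2 (7 bits, wt 4); accumulate f_{101,P'}(Q'+S)/f_{101,P'}(S) along the 6-step ladder.
e_{101}(P',Q') = 14961157771652 + 118767271832212*t.
e_{101}(P,Q) = (14961157771652 + 118767271832212*t)^{12} = 74638320952697 + 97837095962070*t.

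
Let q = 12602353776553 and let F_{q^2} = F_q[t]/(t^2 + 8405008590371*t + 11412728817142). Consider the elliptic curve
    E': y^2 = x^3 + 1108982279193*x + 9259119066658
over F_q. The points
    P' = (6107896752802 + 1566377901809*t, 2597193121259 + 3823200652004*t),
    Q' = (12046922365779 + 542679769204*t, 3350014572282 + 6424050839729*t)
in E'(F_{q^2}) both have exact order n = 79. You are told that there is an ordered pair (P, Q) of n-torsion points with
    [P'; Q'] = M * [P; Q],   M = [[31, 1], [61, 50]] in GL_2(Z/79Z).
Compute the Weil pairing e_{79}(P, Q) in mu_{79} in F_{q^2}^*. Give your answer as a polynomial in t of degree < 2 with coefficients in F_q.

8684750502565 + 4936821964956*t

e_{79}(aP+bQ,cP+dQ) = e_{79}(P,Q)^(ad-bc); with (a,b,c,d)=(31,1,61,50) this gives the det-79 law.
Inverting 67 mod 79: 46. Thus e_{79}(P,Q) = e(P',Q')^{46}.
7-bit Miller (1001111) on E'/F_{12602353776553} with a'=1108982279193, b'=9259119066658: accumulate tangent/chord ratios at Q'+S and P'+S'.
Miller gives e_{79}(P',Q') = 2426963139407 + 4506924776971*t in F_{12602353776553^2}.
Thus e_{79}(P,Q) = 8684750502565 + 4936821964956*t.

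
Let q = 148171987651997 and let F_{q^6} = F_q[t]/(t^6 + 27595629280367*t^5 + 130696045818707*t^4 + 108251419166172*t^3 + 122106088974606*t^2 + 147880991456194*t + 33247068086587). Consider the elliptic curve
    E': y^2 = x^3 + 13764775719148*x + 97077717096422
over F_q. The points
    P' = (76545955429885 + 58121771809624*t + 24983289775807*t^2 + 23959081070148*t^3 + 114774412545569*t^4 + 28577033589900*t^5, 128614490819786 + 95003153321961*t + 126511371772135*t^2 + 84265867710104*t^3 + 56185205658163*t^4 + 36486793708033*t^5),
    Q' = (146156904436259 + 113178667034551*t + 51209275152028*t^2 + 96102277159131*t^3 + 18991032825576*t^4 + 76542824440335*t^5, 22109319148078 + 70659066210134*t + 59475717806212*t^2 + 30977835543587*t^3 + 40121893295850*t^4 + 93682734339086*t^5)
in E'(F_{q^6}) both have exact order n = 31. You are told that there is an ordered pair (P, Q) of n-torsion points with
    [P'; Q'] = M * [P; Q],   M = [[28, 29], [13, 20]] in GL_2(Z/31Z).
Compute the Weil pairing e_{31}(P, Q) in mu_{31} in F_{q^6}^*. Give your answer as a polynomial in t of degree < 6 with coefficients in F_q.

Alternating bilinearity on E[31] (values in mu_{31} in F_{148171987651997^6}) gives e(P',Q') = e(P,Q)^det(M).
Hence e(P,Q) = e(P',Q')^{10} where 10 = 28^{-1} mod 31.
n = 31 = (11111)_2 (5 bits, wt 5); accumulate f_{31,P'}(Q'+S)/f_{31,P'}(S) along the 4-step ladder.
Miller gives e_{31}(P',Q') = 3404719663533 + 71852599881278*t + 108442599440852*t^2 + 71644553404726*t^3 + 120937053809688*t^4 + 40102273795014*t^5 in F_{148171987651997^6}.
(3404719663533 + 71852599881278*t + 108442599440852*t^2 + 71644553404726*t^3 + 120937053809688*t^4 + 40102273795014*t^5)^{10} mod (148171987651997,f) = 3265746612958 + 31753243373626*t + 9932517274215*t^2 + 40812060451407*t^3 + 87129298312755*t^4 + 48482176212146*t^5.

3265746612958 + 31753243373626*t + 9932517274215*t^2 + 40812060451407*t^3 + 87129298312755*t^4 + 48482176212146*t^5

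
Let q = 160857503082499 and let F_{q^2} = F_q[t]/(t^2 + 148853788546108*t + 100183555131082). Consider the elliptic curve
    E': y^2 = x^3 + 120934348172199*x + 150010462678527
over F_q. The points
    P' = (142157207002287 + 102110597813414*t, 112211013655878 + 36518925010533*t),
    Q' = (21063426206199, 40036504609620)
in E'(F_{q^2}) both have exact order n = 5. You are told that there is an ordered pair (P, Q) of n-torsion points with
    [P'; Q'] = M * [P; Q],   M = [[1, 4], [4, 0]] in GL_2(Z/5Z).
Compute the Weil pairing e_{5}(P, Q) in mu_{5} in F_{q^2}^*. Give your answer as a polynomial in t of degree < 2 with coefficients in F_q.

The 5-Weil pairing on E[5] over F_{160857503082499} is alternating-bilinear: e_{5}(P',Q') = e_{5}(P,Q)^det(M).
So e_{5}(P,Q) = e_{5}(P',Q')^{4}, since 4*4 = 1 mod 5.
Run Miller on y^2=x^3+120934348172199*x+150010462678527 over F_{160857503082499}: ladder 101 (3 bits); e = f_P(D_Q)/f_Q(D_P).
e_{5}(P',Q') = 3106161285857 + 96676577129206*t.
Raise to 4: e(P,Q) = 54591263829760 + 64180925953293*t in mu_{5}.

54591263829760 + 64180925953293*t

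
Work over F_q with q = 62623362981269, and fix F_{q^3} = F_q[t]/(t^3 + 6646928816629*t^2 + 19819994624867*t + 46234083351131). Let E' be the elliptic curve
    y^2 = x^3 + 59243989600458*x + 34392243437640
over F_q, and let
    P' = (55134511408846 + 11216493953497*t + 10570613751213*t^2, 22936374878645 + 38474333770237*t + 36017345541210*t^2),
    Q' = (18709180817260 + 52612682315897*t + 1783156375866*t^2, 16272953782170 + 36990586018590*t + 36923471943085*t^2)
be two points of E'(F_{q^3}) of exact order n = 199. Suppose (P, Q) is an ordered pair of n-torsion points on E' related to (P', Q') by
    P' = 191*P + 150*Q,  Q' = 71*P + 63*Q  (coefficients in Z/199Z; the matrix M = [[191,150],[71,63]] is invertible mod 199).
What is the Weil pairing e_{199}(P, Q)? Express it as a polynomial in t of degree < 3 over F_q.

Since e_{199}(P,P)=e_{199}(Q,Q)=1 and e_{199}(Q,P)=e_{199}(P,Q)^{-1}, expanding e_{199}(191*P + 150*Q,71*P + 63*Q) leaves e(P,Q)^det(M).
det(M) mod 199 = 189; its inverse in (Z/199)^* is 179 (check: 189*179 mod 199 = 1).
8-bit Miller (11000111) on E'/F_{62623362981269} with a'=59243989600458, b'=34392243437640: accumulate tangent/chord ratios at Q'+S and P'+S'.
The quotient is 10929582668687 + 52296916600243*t + 41097935189303*t^2.
(10929582668687 + 52296916600243*t + 41097935189303*t^2)^{179} mod (62623362981269,f) = 1416823745960 + 51846544673001*t + 39388957774399*t^2.

1416823745960 + 51846544673001*t + 39388957774399*t^2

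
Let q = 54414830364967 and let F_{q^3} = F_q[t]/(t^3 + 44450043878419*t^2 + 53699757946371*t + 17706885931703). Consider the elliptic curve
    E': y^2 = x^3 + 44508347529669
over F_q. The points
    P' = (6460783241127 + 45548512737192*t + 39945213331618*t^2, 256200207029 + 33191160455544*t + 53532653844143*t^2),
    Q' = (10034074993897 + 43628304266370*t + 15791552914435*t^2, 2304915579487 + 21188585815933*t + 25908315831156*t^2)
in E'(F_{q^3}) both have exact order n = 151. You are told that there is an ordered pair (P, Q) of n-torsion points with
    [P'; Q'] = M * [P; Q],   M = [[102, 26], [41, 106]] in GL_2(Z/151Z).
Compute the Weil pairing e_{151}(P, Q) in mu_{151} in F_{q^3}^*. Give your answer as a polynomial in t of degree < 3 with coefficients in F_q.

The 151-Weil pairing on E[151] over F_{54414830364967} is alternating-bilinear: e_{151}(P',Q') = e_{151}(P,Q)^det(M).
Inverting 82 mod 151: 35. Thus e_{151}(P,Q) = e(P',Q')^{35}.
Run Miller on y^2=x^3+44508347529669 over F_{54414830364967}: ladder 10010111 (8 bits); e = f_P(D_Q)/f_Q(D_P).
Result: e(P',Q') = 48176563428264 + 10017942658404*t + 17779877296162*t^2.
e_{151}(P,Q) = (48176563428264 + 10017942658404*t + 17779877296162*t^2)^{35} = 43899616221100 + 18227576577656*t + 53121519310294*t^2.

43899616221100 + 18227576577656*t + 53121519310294*t^2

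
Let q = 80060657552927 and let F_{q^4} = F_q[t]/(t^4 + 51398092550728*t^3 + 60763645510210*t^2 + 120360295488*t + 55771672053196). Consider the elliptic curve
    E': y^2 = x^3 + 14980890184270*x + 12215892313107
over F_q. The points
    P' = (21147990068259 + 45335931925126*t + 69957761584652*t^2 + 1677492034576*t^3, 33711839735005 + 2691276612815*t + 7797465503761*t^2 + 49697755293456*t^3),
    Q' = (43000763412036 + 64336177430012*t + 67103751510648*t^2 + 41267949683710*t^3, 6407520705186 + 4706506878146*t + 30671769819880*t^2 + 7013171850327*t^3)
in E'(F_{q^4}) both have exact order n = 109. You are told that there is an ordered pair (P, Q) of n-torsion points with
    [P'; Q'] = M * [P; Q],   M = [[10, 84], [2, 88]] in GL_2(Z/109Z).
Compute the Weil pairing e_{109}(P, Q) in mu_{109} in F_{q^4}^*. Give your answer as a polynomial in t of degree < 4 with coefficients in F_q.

57867420645029 + 45719698831406*t + 75777045529625*t^2 + 50517519534256*t^3

e_{109} is bilinear + alternating on E[109], so e_{109}(10*P + 84*Q, 2*P + 88*Q) = e_{109}(P,Q)^(10*88-84*2).
Hence e(P,Q) = e(P',Q')^{47} where 47 = 58^{-1} mod 109.
Double-and-add over 1101101: 7-1 doublings, 5-1 additions; each step l_{T,T}/v_{2T} or l_{T,P'}/v at Q'+S for random S.
f_P(D_Q)/f_Q(D_P) = 51577083413092 + 32719491390305*t + 59855769057255*t^2 + 42309897172514*t^3.
(51577083413092 + 32719491390305*t + 59855769057255*t^2 + 42309897172514*t^3)^{47} mod (80060657552927,f) = 57867420645029 + 45719698831406*t + 75777045529625*t^2 + 50517519534256*t^3.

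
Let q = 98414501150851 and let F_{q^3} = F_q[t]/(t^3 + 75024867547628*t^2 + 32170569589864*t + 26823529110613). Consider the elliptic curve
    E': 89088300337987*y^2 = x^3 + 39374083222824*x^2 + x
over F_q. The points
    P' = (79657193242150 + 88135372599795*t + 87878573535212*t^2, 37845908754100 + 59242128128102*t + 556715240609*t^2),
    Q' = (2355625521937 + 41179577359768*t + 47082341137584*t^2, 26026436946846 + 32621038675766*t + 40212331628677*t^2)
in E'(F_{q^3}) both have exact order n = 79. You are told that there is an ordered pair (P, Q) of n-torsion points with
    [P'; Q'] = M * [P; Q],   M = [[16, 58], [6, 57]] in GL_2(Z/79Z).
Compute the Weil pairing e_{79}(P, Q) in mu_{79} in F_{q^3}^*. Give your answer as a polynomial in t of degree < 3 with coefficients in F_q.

78880338802196 + 77092197157242*t + 38693249616975*t^2

Alternating bilinearity on E[79] (values in mu_{79} in F_{98414501150851^3}) gives e(P',Q') = e(P,Q)^det(M).
det(M) mod 79 = 11; its inverse in (Z/79)^* is 36 (check: 11*36 mod 79 = 1).
Set x_W=31406293826174*u+52158233596204, y_W=31406293826174*v; then E': y_W^2=x_W^3+23853819649998*x_W+5407996764109.
7-bit Miller (1001111) on E'/F_{98414501150851} with a'=23853819649998, b'=5407996764109: accumulate tangent/chord ratios at Q'+S and P'+S'.
So e_{79}(P',Q') = 22529001831363 + 50584383238290*t + 1333948122731*t^2.
Finally e_{79}(P,Q) = 78880338802196 + 77092197157242*t + 38693249616975*t^2.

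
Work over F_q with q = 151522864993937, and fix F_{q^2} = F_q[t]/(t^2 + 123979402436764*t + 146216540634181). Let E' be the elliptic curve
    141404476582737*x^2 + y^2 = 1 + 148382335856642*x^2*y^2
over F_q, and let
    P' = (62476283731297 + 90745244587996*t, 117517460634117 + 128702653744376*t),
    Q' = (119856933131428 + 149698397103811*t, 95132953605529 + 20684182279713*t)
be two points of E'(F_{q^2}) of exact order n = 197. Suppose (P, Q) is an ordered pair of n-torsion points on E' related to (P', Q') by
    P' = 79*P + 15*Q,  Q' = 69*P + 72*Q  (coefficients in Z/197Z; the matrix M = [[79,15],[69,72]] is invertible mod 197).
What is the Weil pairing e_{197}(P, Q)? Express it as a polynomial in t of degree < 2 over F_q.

e_{197}(aP+bQ,cP+dQ) = e_{197}(P,Q)^(ad-bc); with (a,b,c,d)=(79,15,69,72) this gives the det-197 law.
det(M) mod 197 = 122; its inverse in (Z/197)^* is 21 (check: 122*21 mod 197 = 1).
Map (x,y)_Ed via u=(1+y)/(1-y), v=(1+y)/((1-y)x) to Montgomery A=46918544417148,B=45618001976305; then to (a',b')=(43800950230584,130848544824085).
Miller loop for e_{197} over F_{151522864993937^2}: bits of 197 = 11000101; 7 double steps + 3 add steps, l/v at each.
The quotient is 105048450017914 + 139773817428452*t.
e_{197}(P,Q) = (105048450017914 + 139773817428452*t)^{21} = 99764719581072 + 98891764180517*t.

99764719581072 + 98891764180517*t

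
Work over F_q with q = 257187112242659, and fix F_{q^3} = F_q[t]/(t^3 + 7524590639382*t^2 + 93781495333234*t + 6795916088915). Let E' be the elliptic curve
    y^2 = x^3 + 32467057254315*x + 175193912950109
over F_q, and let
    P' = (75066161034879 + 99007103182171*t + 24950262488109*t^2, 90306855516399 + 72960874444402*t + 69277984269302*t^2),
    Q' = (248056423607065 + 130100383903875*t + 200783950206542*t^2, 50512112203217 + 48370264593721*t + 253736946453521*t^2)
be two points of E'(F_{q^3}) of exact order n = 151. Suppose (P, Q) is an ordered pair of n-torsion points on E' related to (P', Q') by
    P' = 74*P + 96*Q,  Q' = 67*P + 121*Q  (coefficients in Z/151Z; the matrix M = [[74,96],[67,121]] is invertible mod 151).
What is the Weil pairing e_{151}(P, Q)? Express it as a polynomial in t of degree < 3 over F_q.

50778692215577 + 209746152578914*t + 107993531889212*t^2

The 151-Weil pairing on E[151] over F_{257187112242659} is alternating-bilinear: e_{151}(P',Q') = e_{151}(P,Q)^det(M).
Hence e(P,Q) = e(P',Q')^{104} where 104 = 106^{-1} mod 151.
Build f_{151,P'} and f_{151,Q'} via the 8-bit ladder of 151=10010111_2; evaluate at shifted divisors; quotient in F_{257187112242659^3}.
Miller gives e_{151}(P',Q') = 97302518473767 + 156524475685205*t + 147711805985720*t^2 in F_{257187112242659^3}.
e_{151}(P,Q) = (97302518473767 + 156524475685205*t + 147711805985720*t^2)^{104} = 50778692215577 + 209746152578914*t + 107993531889212*t^2.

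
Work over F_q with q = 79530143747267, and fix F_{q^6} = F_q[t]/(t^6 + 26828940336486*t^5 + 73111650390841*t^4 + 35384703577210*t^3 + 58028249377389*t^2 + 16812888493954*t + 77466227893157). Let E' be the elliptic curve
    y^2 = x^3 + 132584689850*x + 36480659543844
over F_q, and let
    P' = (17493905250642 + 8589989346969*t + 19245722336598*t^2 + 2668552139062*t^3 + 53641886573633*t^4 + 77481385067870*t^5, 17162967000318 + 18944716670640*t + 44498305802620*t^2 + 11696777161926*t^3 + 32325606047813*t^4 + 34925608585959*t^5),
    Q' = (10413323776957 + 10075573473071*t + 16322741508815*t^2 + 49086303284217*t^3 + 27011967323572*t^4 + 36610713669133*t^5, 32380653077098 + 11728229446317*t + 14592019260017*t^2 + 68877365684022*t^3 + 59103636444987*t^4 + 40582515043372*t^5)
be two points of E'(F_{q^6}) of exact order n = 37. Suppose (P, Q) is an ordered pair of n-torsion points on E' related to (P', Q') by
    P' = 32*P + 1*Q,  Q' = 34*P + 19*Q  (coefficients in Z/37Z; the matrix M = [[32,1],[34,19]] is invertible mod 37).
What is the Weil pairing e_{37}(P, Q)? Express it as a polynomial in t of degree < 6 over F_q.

63341651483935 + 23418923544935*t + 55334404120419*t^2 + 14183902746587*t^3 + 72073931024356*t^4 + 13142575639242*t^5

e_{37}(aP+bQ,cP+dQ) = e_{37}(P,Q)^(ad-bc); with (a,b,c,d)=(32,1,34,19) this gives the det-37 law.
Hence e(P,Q) = e(P',Q')^{2} where 2 = 19^{-1} mod 37.
Miller loop for e_{37} over F_{79530143747267^6}: bits of 37 = 100101; 5 double steps + 2 add steps, l/v at each.
The quotient is 32427890260179 + 64799297422193*t + 391880939665*t^2 + 24171079699338*t^3 + 49929408249196*t^4 + 44590681606755*t^5.
e_{37}(P,Q) = (32427890260179 + 64799297422193*t + 391880939665*t^2 + 24171079699338*t^3 + 49929408249196*t^4 + 44590681606755*t^5)^{2} = 63341651483935 + 23418923544935*t + 55334404120419*t^2 + 14183902746587*t^3 + 72073931024356*t^4 + 13142575639242*t^5.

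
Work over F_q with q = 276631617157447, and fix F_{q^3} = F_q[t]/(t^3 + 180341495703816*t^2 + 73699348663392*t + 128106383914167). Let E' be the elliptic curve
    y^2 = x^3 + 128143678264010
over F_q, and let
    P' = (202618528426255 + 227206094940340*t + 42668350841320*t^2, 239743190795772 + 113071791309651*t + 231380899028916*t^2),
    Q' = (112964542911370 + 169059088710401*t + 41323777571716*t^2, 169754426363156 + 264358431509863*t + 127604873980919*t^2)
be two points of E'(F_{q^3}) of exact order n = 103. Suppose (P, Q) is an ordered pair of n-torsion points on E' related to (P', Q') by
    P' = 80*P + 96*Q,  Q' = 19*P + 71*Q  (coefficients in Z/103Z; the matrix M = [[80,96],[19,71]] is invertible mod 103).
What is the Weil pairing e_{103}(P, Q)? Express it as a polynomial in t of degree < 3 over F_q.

23188151277489 + 231412903311743*t + 127173007467526*t^2

e_{103}(aP+bQ,cP+dQ) = e_{103}(P,Q)^(ad-bc); with (a,b,c,d)=(80,96,19,71) this gives the det-103 law.
det M = 80*71 - 96*19 = 3856 = 45 (mod 103); 45^{-1} = 87 (mod 103).
Build f_{103,P'} and f_{103,Q'} via the 7-bit ladder of 103=1100111_2; evaluate at shifted divisors; quotient in F_{276631617157447^3}.
The quotient is 147260415214834 + 122864433312425*t + 116764292790353*t^2.
e_{103}(P,Q) = (147260415214834 + 122864433312425*t + 116764292790353*t^2)^{87} = 23188151277489 + 231412903311743*t + 127173007467526*t^2.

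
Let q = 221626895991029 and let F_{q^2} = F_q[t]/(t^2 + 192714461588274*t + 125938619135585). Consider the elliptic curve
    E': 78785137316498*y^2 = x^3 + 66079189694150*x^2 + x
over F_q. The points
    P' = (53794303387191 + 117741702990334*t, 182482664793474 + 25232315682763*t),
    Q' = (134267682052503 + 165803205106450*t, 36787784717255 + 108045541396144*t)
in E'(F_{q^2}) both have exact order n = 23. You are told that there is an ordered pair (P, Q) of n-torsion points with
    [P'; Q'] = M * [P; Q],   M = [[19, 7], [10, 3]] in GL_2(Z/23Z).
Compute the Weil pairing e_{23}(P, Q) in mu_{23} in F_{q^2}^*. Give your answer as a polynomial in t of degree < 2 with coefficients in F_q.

143693599454404 + 178148180866587*t

Alternating bilinearity on E[23] (values in mu_{23} in F_{221626895991029^2}) gives e(P',Q') = e(P,Q)^det(M).
Inverting 10 mod 23: 7. Thus e_{23}(P,Q) = e(P',Q')^{7}.
Montgomery->Weierstrass: x_W = 48725340124103*x+115409864587296, y_W=48725340124103*y on F_{221626895991029}; lands on y^2=x^3+66716078276169*x+210165553357877.
5-bit Miller (10111) on E'/F_{221626895991029} with a'=66716078276169, b'=210165553357877: accumulate tangent/chord ratios at Q'+S and P'+S'.
The quotient is 164886941628576 + 70264670456943*t.
(164886941628576 + 70264670456943*t)^{7} mod (221626895991029,f) = 143693599454404 + 178148180866587*t.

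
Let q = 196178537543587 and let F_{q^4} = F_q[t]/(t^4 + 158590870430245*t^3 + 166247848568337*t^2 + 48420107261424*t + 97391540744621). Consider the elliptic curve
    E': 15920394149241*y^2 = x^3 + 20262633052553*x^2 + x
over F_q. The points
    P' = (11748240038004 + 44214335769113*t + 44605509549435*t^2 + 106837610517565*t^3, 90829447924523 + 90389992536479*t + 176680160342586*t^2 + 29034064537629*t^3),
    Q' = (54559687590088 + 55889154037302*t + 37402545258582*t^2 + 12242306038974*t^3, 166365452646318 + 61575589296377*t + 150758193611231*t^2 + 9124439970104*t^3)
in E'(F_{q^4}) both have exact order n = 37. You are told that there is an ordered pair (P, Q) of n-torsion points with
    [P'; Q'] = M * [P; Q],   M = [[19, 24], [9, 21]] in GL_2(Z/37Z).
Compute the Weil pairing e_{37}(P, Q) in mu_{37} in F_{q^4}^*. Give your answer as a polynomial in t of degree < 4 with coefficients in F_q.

177799836516451 + 113307912137019*t + 101693373046658*t^2 + 122990919821884*t^3

Under M = [[19,24],[9,21]] in GL_2(Z/37), e_{37}(P',Q') = e_{37}(P,Q)^(19*21-24*9 mod 37).
Hence e(P,Q) = e(P',Q')^{18} where 18 = 35^{-1} mod 37.
Undo Montgomery via alpha=59176330456996, beta=88291291938581: (a',b')=(180287500905204,121218825496925) over F_{196178537543587}.
Build f_{37,P'} and f_{37,Q'} via the 6-bit ladder of 37=100101_2; evaluate at shifted divisors; quotient in F_{196178537543587^4}.
f_P(D_Q)/f_Q(D_P) = 115554723152981 + 79951472379803*t + 123693994004983*t^2 + 60358181152441*t^3.
Thus e_{37}(P,Q) = 177799836516451 + 113307912137019*t + 101693373046658*t^2 + 122990919821884*t^3.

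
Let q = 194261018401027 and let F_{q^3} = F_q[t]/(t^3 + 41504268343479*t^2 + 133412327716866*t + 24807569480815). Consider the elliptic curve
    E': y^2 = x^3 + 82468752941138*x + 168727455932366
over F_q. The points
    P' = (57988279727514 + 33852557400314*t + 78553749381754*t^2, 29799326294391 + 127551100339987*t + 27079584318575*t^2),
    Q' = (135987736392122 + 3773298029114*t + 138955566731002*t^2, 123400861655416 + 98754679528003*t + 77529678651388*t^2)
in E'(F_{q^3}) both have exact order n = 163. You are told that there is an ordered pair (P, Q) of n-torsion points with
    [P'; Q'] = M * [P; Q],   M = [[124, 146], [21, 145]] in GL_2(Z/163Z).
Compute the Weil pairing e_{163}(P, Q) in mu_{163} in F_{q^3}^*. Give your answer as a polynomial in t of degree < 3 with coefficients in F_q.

171617205110098 + 188176407216050*t + 77110680322408*t^2

e_{163} is bilinear + alternating on E[163], so e_{163}(124*P + 146*Q, 21*P + 145*Q) = e_{163}(P,Q)^(124*145-146*21).
So e_{163}(P,Q) = e_{163}(P',Q')^{161}, since 81*161 = 1 mod 163.
Double-and-add over 10100011: 8-1 doublings, 4-1 additions; each step l_{T,T}/v_{2T} or l_{T,P'}/v at Q'+S for random S.
The quotient is 157592035326356 + 89822252145495*t + 41659534810578*t^2.
(157592035326356 + 89822252145495*t + 41659534810578*t^2)^{161} mod (194261018401027,f) = 171617205110098 + 188176407216050*t + 77110680322408*t^2.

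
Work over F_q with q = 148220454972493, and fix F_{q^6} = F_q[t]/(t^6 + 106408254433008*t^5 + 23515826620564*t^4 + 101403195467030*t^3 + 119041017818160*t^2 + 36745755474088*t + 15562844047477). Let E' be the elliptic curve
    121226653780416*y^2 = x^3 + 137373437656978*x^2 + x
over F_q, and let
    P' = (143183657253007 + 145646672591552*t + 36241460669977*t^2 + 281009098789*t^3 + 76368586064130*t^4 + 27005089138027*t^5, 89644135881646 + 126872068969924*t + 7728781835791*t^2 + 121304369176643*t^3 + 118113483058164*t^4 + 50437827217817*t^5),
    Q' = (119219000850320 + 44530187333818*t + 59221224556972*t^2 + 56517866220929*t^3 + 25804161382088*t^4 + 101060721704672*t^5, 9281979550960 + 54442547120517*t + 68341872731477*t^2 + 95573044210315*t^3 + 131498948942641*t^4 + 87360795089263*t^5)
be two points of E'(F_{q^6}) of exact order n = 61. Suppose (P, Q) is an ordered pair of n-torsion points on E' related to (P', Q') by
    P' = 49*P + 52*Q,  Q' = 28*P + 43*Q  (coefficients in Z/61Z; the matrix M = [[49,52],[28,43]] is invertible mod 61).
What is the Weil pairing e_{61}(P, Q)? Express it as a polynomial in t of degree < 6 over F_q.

Since e_{61}(P,P)=e_{61}(Q,Q)=1 and e_{61}(Q,P)=e_{61}(P,Q)^{-1}, expanding e_{61}(49*P + 52*Q,28*P + 43*Q) leaves e(P,Q)^det(M).
Hence e(P,Q) = e(P',Q')^{3} where 3 = 41^{-1} mod 61.
(x,y)|->(28861490501959x+107505665553811,28861490501959y) sends E' to y^2=x^3+55231675040812.
Run Miller on y^2=x^3+55231675040812 over F_{148220454972493}: ladder 111101 (6 bits); e = f_P(D_Q)/f_Q(D_P).
f_P(D_Q)/f_Q(D_P) = 49790839169867 + 40451061769243*t + 97805933542350*t^2 + 46032390837356*t^3 + 113938104304021*t^4 + 41816509584672*t^5.
Hence e(P,Q) = 104735970256654 + 84177169062183*t + 127730533028507*t^2 + 27022047926547*t^3 + 75035500307423*t^4 + 126514250354503*t^5 in F_{148220454972493^6}^*.

104735970256654 + 84177169062183*t + 127730533028507*t^2 + 27022047926547*t^3 + 75035500307423*t^4 + 126514250354503*t^5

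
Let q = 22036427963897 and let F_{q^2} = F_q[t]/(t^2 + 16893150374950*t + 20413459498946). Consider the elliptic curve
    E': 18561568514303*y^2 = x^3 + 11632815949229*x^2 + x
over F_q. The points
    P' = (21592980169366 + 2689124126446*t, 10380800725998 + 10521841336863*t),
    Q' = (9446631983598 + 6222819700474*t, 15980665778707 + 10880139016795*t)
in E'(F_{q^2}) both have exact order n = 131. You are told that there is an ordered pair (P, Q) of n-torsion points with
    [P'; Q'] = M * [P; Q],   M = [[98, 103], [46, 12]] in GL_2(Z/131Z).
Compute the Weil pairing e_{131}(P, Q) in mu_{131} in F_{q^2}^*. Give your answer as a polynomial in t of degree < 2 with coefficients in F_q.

21184580910658 + 8530434696982*t

Since e_{131}(P,P)=e_{131}(Q,Q)=1 and e_{131}(Q,P)=e_{131}(P,Q)^{-1}, expanding e_{131}(98*P + 103*Q,46*P + 12*Q) leaves e(P,Q)^det(M).
Inverting 106 mod 131: 110. Thus e_{131}(P,Q) = e(P',Q')^{110}.
Undo Montgomery via alpha=1841092431950, beta=3862254699671: (a',b')=(19264921349242,7094117508063) over F_{22036427963897}.
8-bit Miller (10000011) on E'/F_{22036427963897} with a'=19264921349242, b'=7094117508063: accumulate tangent/chord ratios at Q'+S and P'+S'.
Result: e(P',Q') = 12321385614843 + 7164847491600*t.
Thus e_{131}(P,Q) = 21184580910658 + 8530434696982*t.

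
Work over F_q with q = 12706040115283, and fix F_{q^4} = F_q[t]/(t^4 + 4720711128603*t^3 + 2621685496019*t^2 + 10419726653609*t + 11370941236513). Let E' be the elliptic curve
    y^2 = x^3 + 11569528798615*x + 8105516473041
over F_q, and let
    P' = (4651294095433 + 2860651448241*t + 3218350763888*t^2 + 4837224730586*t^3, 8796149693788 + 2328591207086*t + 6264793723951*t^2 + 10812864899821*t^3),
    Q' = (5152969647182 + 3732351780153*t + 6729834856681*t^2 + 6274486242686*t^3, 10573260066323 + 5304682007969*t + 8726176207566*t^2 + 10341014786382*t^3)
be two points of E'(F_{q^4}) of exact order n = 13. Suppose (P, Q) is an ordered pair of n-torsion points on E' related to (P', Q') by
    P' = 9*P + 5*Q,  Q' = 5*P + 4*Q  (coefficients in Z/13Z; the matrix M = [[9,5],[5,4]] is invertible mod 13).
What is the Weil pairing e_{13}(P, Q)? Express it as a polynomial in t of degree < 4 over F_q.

Since e_{13}(P,P)=e_{13}(Q,Q)=1 and e_{13}(Q,P)=e_{13}(P,Q)^{-1}, expanding e_{13}(9*P + 5*Q,5*P + 4*Q) leaves e(P,Q)^det(M).
Hence e(P,Q) = e(P',Q')^{6} where 6 = 11^{-1} mod 13.
Double-and-add over 1101: 4-1 doublings, 3-1 additions; each step l_{T,T}/v_{2T} or l_{T,P'}/v at Q'+S for random S.
Miller gives e_{13}(P',Q') = 298642984716 + 8169312929770*t + 594485891087*t^2 + 7911366155266*t^3 in F_{12706040115283^4}.
Thus e_{13}(P,Q) = 5444679669738 + 3372561349064*t + 827724490686*t^2 + 9735270538611*t^3.

5444679669738 + 3372561349064*t + 827724490686*t^2 + 9735270538611*t^3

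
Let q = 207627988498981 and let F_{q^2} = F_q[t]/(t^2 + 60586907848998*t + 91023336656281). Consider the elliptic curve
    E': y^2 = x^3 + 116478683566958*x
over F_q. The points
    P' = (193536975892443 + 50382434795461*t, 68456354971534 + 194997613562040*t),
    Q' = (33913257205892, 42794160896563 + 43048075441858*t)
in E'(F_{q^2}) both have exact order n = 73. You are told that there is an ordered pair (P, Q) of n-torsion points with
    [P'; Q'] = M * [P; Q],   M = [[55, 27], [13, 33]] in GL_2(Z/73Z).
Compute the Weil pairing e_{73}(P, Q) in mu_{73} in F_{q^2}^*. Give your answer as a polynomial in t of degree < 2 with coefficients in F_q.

e_{73} is bilinear + alternating on E[73], so e_{73}(55*P + 27*Q, 13*P + 33*Q) = e_{73}(P,Q)^(55*33-27*13).
Inverting 4 mod 73: 55. Thus e_{73}(P,Q) = e(P',Q')^{55}.
Run Miller on y^2=x^3+116478683566958*x over F_{207627988498981}: ladder 1001001 (7 bits); e = f_P(D_Q)/f_Q(D_P).
Miller gives e_{73}(P',Q') = 183077522610246 + 162313242625258*t in F_{207627988498981^2}.
Hence e(P,Q) = 37429702772521 + 191006217351191*t in F_{207627988498981^2}^*.

37429702772521 + 191006217351191*t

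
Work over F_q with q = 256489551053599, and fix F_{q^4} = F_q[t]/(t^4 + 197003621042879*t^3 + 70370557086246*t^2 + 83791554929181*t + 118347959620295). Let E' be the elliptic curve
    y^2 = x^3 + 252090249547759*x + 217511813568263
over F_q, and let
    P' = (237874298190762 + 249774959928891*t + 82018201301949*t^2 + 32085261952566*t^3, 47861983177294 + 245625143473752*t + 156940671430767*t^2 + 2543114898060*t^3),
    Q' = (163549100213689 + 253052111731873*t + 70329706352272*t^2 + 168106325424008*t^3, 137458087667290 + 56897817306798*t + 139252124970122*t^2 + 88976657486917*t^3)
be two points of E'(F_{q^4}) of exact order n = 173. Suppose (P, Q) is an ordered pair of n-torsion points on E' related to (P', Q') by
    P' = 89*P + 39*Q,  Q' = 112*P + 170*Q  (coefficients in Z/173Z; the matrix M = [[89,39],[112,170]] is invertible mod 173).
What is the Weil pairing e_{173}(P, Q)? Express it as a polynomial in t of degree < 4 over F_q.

63012818989842 + 211362127185731*t + 247498664755234*t^2 + 80142263003150*t^3

e_{173} is bilinear + alternating on E[173], so e_{173}(89*P + 39*Q, 112*P + 170*Q) = e_{173}(P,Q)^(89*170-39*112).
Inverting 36 mod 173: 149. Thus e_{173}(P,Q) = e(P',Q')^{149}.
Run Miller on y^2=x^3+252090249547759*x+217511813568263 over F_{256489551053599}: ladder 10101101 (8 bits); e = f_P(D_Q)/f_Q(D_P).
Miller gives e_{173}(P',Q') = 201605785925386 + 207725350463257*t + 70469135417400*t^2 + 249449994040524*t^3 in F_{256489551053599^4}.
Hence e(P,Q) = 63012818989842 + 211362127185731*t + 247498664755234*t^2 + 80142263003150*t^3 in F_{256489551053599^4}^*.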